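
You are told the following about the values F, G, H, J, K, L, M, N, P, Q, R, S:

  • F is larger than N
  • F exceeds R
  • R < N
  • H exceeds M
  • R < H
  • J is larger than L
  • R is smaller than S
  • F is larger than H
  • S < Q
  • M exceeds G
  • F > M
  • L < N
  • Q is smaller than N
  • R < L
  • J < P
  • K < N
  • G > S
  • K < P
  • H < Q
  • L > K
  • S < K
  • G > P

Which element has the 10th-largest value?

K

The consecutive relations fix a unique order: R < S < K < L < J < P < G < M < H < Q < N < F.
The 10th largest is K.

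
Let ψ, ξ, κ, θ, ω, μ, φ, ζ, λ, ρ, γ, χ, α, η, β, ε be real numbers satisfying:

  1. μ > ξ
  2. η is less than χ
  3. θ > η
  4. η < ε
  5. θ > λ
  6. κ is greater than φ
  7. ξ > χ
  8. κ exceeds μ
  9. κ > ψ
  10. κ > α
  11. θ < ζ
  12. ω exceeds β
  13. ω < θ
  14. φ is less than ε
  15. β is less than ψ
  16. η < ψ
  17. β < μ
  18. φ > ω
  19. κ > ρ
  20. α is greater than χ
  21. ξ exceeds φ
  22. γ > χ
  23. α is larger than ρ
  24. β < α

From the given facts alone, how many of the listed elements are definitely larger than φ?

4

Directly above φ: ε, ξ, κ.
One step further: μ (4 so far).
No other element is forced above φ by the given relations, so the count is 4.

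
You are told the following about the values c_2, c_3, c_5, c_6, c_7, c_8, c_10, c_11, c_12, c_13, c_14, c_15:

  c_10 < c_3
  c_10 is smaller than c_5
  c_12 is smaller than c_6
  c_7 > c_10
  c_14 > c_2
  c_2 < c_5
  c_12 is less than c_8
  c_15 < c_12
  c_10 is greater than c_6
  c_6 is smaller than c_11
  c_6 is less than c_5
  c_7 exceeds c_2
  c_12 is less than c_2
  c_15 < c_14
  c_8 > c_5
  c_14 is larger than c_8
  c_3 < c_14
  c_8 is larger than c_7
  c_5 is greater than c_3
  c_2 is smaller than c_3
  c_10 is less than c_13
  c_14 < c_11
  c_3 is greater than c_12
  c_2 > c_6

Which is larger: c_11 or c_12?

c_12 < c_6 and c_6 < c_2 give c_12 < c_2.
Then c_2 < c_3 extends the chain to c_3.
Then c_3 < c_5 extends the chain to c_5.
With c_5 < c_8: c_12 < c_6 < c_2 < c_3 < c_5 < c_8.
With c_8 < c_14: c_12 < c_6 < c_2 < c_3 < c_5 < c_8 < c_14.
With c_14 < c_11: c_12 < c_6 < c_2 < c_3 < c_5 < c_8 < c_14 < c_11.
So c_12 < c_11; c_11 is the larger of the two.

c_11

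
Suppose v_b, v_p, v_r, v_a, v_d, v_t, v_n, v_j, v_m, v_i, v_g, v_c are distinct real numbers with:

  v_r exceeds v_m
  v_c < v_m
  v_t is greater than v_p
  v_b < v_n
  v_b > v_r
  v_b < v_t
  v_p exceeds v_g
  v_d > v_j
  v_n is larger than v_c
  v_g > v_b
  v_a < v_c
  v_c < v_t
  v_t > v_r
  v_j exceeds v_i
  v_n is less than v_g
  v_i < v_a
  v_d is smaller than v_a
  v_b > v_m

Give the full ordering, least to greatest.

Each adjacent pair is fixed by a given relation: v_i < v_j; v_j < v_d; v_d < v_a; v_a < v_c; v_c < v_m; v_m < v_r; v_r < v_b; v_b < v_n; v_n < v_g; v_g < v_p; v_p < v_t. Chaining them end to end gives the full order.

v_i < v_j < v_d < v_a < v_c < v_m < v_r < v_b < v_n < v_g < v_p < v_t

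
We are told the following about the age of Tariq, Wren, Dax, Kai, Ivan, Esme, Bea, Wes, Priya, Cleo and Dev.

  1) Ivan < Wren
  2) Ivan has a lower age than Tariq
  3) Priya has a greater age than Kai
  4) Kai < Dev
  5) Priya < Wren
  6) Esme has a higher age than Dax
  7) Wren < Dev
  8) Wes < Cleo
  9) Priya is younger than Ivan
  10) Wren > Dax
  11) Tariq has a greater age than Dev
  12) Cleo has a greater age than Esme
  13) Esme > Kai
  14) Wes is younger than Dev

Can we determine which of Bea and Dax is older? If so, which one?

Following every chain through Bea: nothing is chained to Bea.
Dax is not reached, and no chain runs the other way from Dax to Bea.
So the given relations leave the order of Bea and Dax undetermined.

undetermined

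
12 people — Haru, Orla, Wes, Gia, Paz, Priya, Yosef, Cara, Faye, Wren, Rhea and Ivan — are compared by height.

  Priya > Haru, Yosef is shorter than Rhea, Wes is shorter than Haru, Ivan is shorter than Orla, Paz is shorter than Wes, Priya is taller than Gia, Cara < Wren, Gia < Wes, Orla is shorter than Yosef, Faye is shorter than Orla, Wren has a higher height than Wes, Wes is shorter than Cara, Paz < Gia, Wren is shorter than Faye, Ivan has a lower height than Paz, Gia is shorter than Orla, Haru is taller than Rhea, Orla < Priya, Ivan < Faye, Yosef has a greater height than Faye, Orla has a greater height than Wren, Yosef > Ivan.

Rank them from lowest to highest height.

Nothing is placed below Ivan, so it is least; from there Ivan < Paz; Paz < Gia; Gia < Wes; Wes < Cara; Cara < Wren; Wren < Faye; Faye < Orla; Orla < Yosef; Yosef < Rhea; Rhea < Haru; Haru < Priya, each given directly.

Ivan < Paz < Gia < Wes < Cara < Wren < Faye < Orla < Yosef < Rhea < Haru < Priya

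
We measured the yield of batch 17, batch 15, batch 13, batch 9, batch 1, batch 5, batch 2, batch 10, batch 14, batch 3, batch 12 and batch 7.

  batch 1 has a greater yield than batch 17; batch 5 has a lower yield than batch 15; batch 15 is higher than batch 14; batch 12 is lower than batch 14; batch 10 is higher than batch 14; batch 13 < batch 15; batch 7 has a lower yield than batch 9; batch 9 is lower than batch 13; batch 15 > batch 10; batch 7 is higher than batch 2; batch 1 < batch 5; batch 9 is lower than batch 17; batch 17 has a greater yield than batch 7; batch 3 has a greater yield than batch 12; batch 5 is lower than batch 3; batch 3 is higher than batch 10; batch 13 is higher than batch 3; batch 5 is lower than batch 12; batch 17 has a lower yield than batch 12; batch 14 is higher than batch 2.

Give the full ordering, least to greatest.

batch 2 < batch 7 < batch 9 < batch 17 < batch 1 < batch 5 < batch 12 < batch 14 < batch 10 < batch 3 < batch 13 < batch 15

Nothing is placed below batch 2, so it is least; from there batch 2 < batch 7; batch 7 < batch 9; batch 9 < batch 17; batch 17 < batch 1; batch 1 < batch 5; batch 5 < batch 12; batch 12 < batch 14; batch 14 < batch 10; batch 10 < batch 3; batch 3 < batch 13; batch 13 < batch 15, each given directly.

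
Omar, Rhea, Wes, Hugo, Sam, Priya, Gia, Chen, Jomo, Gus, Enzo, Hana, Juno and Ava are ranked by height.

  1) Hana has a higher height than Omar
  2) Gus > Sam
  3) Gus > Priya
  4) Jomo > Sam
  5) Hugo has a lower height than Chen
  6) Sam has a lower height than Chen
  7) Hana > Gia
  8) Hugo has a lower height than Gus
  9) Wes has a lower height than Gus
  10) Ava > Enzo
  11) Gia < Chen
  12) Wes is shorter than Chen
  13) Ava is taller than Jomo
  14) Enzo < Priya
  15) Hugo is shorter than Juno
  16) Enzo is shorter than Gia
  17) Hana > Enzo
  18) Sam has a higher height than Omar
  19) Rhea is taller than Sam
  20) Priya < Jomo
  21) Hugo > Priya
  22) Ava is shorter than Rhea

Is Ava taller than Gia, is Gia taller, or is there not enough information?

Following every chain through Gia: above Gia we get Hana, Chen; below Gia we get Enzo.
Ava is not reached, and no chain runs the other way from Ava to Gia.
So the given relations leave the order of Gia and Ava undetermined.

undetermined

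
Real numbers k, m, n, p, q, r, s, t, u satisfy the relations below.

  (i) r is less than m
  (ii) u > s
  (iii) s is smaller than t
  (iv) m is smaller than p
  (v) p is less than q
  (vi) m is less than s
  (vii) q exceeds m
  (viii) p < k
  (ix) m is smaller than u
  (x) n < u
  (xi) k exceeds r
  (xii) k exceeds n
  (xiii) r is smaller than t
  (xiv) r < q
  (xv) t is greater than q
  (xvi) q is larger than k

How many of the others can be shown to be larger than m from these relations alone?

The elements the relations force above m are p, s, k, q, t, u — no chain reaches any other.
That is 6.

6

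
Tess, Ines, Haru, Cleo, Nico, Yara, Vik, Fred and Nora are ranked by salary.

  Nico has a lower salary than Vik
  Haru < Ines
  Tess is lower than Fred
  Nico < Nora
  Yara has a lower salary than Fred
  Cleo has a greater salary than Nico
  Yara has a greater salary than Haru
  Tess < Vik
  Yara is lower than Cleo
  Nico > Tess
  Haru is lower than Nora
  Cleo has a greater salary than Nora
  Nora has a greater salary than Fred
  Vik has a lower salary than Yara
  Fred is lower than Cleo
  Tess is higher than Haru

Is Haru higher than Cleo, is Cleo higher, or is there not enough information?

Haru < Tess and Tess < Nico give Haru < Nico.
Then Nico < Vik extends the chain to Vik.
With Vik < Yara: Haru < Tess < Nico < Vik < Yara.
Then Yara < Fred extends the chain to Fred.
Then Fred < Nora extends the chain to Nora.
With Nora < Cleo: Haru < Tess < Nico < Vik < Yara < Fred < Nora < Cleo.
So Cleo is higher.

Cleo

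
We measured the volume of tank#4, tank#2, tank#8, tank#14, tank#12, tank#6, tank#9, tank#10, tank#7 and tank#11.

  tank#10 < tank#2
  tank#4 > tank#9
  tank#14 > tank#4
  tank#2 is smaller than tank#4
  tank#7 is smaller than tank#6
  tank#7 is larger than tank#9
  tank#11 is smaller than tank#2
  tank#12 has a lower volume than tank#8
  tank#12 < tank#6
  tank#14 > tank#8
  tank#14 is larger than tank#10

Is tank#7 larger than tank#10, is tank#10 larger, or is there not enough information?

Following every chain through tank#10: above tank#10 we get tank#2, tank#4, tank#14.
tank#7 is not reached, and no chain runs the other way from tank#7 to tank#10.
So the given relations leave the order of tank#10 and tank#7 undetermined.

undetermined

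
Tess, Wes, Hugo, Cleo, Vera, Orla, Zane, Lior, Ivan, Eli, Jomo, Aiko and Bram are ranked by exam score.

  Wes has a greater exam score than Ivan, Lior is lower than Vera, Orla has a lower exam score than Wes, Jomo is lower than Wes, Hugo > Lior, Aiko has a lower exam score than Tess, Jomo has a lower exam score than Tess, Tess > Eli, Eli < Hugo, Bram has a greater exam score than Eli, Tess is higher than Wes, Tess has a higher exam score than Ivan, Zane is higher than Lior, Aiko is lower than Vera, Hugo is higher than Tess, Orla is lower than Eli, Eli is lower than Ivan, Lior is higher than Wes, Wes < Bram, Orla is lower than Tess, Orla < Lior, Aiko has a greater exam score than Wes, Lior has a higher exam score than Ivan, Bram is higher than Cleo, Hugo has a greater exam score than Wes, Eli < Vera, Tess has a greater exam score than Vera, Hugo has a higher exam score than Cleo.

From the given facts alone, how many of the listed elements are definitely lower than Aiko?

5

The elements the relations force below Aiko are Orla, Eli, Jomo, Ivan, Wes — no chain reaches any other.
That is 5.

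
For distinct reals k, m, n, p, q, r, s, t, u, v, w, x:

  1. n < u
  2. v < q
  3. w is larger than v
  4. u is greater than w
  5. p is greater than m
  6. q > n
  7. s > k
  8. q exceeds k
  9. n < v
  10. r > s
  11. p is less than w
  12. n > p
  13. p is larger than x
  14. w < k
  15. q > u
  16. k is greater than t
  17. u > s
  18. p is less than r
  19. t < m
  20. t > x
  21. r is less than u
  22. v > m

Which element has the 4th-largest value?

Piecing the relations together gives one ordering: x < t < m < p < n < v < w < k < s < r < u < q.
Counting 4 from the largest end gives s.

s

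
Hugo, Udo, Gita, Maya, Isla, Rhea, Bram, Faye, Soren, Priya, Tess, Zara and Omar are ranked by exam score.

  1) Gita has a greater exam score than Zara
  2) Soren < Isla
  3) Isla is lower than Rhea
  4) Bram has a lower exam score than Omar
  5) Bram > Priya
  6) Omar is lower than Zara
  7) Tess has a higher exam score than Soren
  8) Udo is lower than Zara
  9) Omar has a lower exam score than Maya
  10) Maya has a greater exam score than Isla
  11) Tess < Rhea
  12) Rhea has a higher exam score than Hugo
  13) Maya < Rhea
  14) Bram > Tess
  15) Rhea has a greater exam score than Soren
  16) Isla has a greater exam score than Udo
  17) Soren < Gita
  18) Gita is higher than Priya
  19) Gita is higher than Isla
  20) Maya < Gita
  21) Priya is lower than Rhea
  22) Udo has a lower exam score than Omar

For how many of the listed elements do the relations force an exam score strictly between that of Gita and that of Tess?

4

Chaining upward from Tess reaches: Bram, Omar, Zara, Maya, Rhea.
Chaining downward from Gita reaches: Soren, Priya, Bram, Udo, Omar, Isla, Zara, Maya.
Strictly between Tess and Gita are those in both lists: Bram, Omar, Zara, Maya — 4 elements.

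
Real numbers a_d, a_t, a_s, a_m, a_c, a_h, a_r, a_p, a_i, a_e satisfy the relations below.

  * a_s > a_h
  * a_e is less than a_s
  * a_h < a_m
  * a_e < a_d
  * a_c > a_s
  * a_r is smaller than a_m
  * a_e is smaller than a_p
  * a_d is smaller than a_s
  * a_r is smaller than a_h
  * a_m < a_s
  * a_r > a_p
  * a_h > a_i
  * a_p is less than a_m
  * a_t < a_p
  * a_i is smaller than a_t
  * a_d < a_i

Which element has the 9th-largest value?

Chaining the given pairs: a_e < a_d < a_i < a_t < a_p < a_r < a_h < a_m < a_s < a_c.
The 9th largest is a_d.

a_d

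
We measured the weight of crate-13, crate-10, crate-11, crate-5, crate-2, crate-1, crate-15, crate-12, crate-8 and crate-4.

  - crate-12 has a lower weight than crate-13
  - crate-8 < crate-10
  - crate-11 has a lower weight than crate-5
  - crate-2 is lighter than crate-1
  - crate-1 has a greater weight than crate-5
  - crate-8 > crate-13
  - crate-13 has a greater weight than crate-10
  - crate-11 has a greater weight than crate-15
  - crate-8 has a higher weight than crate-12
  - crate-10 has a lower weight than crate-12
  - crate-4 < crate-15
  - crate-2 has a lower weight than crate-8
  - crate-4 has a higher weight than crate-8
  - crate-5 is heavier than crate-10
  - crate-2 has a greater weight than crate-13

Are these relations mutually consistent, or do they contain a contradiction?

inconsistent

Chaining the given relations yields crate-10 < crate-12 < crate-13 < crate-2 < crate-8, so crate-10 < crate-8. But one relation states crate-8 < crate-10. These cannot both hold.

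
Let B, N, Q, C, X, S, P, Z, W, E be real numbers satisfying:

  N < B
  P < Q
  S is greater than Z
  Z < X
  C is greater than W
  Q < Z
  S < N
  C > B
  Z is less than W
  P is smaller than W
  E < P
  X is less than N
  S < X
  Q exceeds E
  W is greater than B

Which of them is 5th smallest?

S

The consecutive relations fix a unique order: E < P < Q < Z < S < X < N < B < W < C.
Counting 5 from the smallest end gives S.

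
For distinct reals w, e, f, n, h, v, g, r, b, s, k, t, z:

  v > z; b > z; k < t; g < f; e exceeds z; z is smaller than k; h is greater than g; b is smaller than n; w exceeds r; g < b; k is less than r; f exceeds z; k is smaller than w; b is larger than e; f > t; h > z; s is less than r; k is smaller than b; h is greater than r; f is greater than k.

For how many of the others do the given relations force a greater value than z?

10

Directly above z: k, e, b, v, f, h.
One step further: t, r, w, n (10 so far).
Nothing else is reachable above z; 10 in all.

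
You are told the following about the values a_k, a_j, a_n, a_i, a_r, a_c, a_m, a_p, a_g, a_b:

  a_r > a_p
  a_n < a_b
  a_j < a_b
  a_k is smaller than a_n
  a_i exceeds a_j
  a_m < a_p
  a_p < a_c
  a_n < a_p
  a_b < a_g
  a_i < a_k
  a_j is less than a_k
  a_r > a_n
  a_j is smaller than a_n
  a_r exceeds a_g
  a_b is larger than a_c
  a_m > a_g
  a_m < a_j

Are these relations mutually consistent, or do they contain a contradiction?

We have a_g < a_m stated directly, yet also a_m < a_j < a_i < a_k < a_n < a_p < a_c < a_b < a_g by chaining the others — so a_m < a_g. Contradiction.

inconsistent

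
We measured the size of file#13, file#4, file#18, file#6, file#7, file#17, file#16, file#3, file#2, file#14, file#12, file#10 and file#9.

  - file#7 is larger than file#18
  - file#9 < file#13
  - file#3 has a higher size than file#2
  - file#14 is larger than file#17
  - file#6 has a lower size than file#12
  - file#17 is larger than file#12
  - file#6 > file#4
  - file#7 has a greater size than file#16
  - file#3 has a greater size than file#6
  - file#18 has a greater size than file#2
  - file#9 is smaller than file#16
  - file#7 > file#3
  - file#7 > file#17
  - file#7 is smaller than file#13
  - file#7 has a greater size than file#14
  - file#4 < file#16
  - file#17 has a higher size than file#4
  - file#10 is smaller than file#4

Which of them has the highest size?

file#10 is not greatest since file#10 < file#4; file#4 is not greatest since file#4 < file#6; file#6 is not greatest since file#6 < file#3; file#9 is not greatest since file#9 < file#16; file#2 is not greatest since file#2 < file#3; file#18 is not greatest since file#18 < file#7; file#12 is not greatest since file#12 < file#17; file#17 is not greatest since file#17 < file#14; file#14 is not greatest since file#14 < file#7; file#16 is not greatest since file#16 < file#7; file#3 is not greatest since file#3 < file#7; file#7 is not greatest since file#7 < file#13.
Only file#13 has nothing above it, so file#13 is the highest size.

file#13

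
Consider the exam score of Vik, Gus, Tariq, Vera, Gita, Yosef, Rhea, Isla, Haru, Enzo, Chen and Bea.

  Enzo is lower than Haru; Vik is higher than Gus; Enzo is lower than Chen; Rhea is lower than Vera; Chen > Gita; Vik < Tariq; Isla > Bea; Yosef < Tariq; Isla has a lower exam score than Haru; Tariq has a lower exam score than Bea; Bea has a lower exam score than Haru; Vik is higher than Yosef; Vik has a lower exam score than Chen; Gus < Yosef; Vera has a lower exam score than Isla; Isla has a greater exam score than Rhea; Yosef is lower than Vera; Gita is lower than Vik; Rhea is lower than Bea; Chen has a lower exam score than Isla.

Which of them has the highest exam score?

Gus is not greatest since Gus < Yosef; Gita is not greatest since Gita < Vik; Yosef is not greatest since Yosef < Vera; Rhea is not greatest since Rhea < Isla; Vik is not greatest since Vik < Tariq; Enzo is not greatest since Enzo < Chen; Tariq is not greatest since Tariq < Bea; Chen is not greatest since Chen < Isla; Vera is not greatest since Vera < Isla; Bea is not greatest since Bea < Haru; Isla is not greatest since Isla < Haru.
Only Haru has nothing above it, so Haru is the highest exam score.

Haru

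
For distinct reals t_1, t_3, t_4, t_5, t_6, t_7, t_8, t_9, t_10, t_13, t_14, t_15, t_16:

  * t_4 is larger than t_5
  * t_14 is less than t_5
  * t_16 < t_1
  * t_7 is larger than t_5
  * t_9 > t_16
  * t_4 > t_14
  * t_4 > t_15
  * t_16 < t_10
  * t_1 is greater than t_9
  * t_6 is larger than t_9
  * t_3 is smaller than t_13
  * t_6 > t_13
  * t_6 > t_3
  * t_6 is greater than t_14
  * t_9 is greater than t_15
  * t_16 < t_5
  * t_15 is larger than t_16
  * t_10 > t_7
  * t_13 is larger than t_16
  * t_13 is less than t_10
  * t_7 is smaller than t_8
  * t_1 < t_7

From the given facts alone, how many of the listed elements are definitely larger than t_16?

10

From t_16 the given relations immediately reach t_15, t_13, t_9, t_1, t_5, t_10.
From those, t_6, t_4, t_7 — 9 in total.
From those, t_8 — 10 in total.
Nothing else is reachable above t_16; 10 in all.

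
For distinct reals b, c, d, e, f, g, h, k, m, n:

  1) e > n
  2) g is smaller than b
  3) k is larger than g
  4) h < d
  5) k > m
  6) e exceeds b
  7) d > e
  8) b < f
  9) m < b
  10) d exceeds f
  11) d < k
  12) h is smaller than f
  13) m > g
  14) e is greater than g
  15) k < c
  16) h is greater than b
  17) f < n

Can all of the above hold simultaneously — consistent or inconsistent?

The single ordering g < m < b < h < f < n < e < d < k < c satisfies every listed relation, so no contradiction arises.

consistent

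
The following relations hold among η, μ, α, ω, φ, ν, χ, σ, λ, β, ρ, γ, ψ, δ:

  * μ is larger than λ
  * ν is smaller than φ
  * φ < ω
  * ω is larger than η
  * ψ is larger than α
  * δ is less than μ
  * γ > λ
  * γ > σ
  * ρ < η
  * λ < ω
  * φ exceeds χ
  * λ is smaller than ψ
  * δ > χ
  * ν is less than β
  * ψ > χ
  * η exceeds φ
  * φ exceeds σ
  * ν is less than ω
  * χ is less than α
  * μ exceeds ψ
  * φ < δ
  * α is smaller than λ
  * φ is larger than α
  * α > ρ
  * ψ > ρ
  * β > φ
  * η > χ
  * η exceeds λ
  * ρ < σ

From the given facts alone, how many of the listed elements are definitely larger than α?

The elements the relations force above α are φ, δ, λ, ψ, η, μ, β, ω, γ — no chain reaches any other.
That is 9.

9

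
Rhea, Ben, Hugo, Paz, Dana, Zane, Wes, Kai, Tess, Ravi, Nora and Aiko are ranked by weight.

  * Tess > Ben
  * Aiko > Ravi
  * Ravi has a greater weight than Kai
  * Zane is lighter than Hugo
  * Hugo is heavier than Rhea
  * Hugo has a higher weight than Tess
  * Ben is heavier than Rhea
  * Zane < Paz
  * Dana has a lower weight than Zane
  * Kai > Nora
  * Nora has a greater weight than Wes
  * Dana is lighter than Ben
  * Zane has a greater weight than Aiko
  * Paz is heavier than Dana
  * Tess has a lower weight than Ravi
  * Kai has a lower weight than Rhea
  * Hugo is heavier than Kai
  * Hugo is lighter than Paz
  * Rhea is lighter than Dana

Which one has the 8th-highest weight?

Dana

Piecing the relations together gives one ordering: Wes < Nora < Kai < Rhea < Dana < Ben < Tess < Ravi < Aiko < Zane < Hugo < Paz.
The 8th largest is Dana.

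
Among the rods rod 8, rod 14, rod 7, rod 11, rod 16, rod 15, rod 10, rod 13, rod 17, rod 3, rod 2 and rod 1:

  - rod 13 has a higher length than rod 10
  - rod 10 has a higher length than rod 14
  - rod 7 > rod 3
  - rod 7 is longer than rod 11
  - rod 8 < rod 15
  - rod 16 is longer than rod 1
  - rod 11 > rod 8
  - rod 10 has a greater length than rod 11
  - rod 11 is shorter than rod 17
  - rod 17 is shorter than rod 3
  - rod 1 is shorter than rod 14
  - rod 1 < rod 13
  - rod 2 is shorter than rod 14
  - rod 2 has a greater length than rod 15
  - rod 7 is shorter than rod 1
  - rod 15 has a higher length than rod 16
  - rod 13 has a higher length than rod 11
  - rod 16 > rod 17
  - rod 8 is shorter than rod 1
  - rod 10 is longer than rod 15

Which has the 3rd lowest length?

rod 17

Piecing the relations together gives one ordering: rod 8 < rod 11 < rod 17 < rod 3 < rod 7 < rod 1 < rod 16 < rod 15 < rod 2 < rod 14 < rod 10 < rod 13.
Counting 3 from the smallest end gives rod 17.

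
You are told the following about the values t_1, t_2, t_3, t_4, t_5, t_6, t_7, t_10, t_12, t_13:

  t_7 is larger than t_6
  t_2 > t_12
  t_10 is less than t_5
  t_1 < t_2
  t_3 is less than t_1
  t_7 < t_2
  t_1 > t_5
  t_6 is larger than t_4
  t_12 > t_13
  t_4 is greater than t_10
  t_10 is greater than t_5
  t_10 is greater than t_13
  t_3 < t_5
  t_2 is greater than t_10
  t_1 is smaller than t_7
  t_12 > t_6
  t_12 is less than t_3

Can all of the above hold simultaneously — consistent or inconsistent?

inconsistent

We have t_5 < t_10 stated directly, yet also t_10 < t_4 < t_6 < t_12 < t_3 < t_5 by chaining the others — so t_10 < t_5. Contradiction.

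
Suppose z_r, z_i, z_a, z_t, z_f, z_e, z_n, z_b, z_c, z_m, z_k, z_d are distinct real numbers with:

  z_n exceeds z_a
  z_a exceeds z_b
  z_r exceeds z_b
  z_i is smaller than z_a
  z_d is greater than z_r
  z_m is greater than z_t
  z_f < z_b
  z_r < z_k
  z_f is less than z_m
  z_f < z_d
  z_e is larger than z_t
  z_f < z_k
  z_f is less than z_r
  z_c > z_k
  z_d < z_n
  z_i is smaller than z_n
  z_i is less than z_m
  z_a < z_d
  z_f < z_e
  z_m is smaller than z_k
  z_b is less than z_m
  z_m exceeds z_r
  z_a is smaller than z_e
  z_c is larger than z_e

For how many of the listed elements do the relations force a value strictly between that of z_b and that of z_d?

2

The relations place z_b below z_d. An element lies strictly between them when it is forced above z_b and also forced below z_d.
Above z_b: {z_r, z_a, z_e, z_n, z_m, z_k, z_c}. Below z_d: {z_f, z_i, z_r, z_a}.
Intersection: {z_r, z_a} — 2.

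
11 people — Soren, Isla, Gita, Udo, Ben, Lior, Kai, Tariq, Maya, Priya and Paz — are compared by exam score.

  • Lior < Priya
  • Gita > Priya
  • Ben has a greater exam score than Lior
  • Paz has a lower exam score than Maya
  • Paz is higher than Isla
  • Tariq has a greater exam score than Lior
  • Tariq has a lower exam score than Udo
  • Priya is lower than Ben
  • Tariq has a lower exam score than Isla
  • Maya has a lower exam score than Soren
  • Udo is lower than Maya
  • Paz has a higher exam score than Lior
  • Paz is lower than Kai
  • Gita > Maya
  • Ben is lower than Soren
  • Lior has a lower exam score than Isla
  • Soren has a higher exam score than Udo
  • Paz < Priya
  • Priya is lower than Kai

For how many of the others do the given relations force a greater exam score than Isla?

7

The elements the relations force above Isla are Paz, Priya, Ben, Kai, Maya, Soren, Gita — no chain reaches any other.
That is 7.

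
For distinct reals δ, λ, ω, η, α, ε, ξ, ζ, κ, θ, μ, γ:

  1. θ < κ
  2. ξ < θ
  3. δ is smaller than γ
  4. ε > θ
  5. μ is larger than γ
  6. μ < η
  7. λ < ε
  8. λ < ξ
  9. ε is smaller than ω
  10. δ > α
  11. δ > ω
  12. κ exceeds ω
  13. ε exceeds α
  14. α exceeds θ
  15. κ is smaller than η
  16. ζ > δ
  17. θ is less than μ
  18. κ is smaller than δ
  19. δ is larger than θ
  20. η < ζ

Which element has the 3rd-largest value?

μ

Piecing the relations together gives one ordering: λ < ξ < θ < α < ε < ω < κ < δ < γ < μ < η < ζ.
The 3rd largest is μ.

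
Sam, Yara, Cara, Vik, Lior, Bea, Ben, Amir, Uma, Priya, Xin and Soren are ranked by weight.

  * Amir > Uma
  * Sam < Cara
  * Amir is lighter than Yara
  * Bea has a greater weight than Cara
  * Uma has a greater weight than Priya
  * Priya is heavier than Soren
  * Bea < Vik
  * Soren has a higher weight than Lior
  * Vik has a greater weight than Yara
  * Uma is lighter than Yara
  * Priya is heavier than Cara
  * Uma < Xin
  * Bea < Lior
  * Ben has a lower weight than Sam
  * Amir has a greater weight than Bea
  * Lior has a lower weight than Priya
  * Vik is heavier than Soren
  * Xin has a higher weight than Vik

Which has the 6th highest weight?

The consecutive relations fix a unique order: Ben < Sam < Cara < Bea < Lior < Soren < Priya < Uma < Amir < Yara < Vik < Xin.
The 6th largest is Priya.

Priya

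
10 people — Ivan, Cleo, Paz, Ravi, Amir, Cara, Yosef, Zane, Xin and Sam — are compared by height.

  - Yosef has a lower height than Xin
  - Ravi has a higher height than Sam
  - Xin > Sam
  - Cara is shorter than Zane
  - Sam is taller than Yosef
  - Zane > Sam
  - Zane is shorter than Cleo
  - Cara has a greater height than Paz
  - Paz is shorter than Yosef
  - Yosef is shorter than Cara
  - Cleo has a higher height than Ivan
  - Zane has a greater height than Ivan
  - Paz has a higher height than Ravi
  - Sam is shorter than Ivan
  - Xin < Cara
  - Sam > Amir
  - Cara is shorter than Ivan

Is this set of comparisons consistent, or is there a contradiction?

We have Yosef < Sam stated directly, yet also Sam < Ravi < Paz < Yosef by chaining the others — so Sam < Yosef. Contradiction.

inconsistent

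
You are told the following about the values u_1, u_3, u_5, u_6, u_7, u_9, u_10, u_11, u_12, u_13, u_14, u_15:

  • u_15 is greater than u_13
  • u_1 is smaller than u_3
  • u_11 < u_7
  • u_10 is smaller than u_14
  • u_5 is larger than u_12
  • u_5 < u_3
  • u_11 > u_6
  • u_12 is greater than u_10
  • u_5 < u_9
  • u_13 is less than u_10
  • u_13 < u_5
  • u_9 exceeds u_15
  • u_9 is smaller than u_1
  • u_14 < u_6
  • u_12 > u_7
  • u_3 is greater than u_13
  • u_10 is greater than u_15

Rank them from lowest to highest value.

u_13 < u_15 < u_10 < u_14 < u_6 < u_11 < u_7 < u_12 < u_5 < u_9 < u_1 < u_3

Nothing is placed below u_13, so it is least; from there u_13 < u_15; u_15 < u_10; u_10 < u_14; u_14 < u_6; u_6 < u_11; u_11 < u_7; u_7 < u_12; u_12 < u_5; u_5 < u_9; u_9 < u_1; u_1 < u_3, each given directly.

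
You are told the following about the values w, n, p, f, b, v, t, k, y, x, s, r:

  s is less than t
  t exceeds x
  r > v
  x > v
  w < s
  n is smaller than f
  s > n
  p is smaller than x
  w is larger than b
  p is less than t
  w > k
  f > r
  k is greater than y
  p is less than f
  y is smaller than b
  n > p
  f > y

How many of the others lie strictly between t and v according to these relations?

1

Chaining upward from v reaches: r, x, f.
Chaining downward from t reaches: y, p, n, b, k, w, s, x.
Strictly between v and t are those in both lists: x — 1 element.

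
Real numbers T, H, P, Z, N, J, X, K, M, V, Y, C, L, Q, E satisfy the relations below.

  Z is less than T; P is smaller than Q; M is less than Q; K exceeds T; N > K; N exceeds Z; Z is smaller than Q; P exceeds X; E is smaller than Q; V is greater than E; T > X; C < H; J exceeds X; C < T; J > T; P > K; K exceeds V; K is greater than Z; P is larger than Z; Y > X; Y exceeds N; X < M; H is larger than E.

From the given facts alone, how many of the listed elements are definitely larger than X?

Directly above X: T, P, M, Y, J.
One step further: K, Q (7 so far).
One step further: N (8 so far).
Nothing else is reachable above X; 8 in all.

8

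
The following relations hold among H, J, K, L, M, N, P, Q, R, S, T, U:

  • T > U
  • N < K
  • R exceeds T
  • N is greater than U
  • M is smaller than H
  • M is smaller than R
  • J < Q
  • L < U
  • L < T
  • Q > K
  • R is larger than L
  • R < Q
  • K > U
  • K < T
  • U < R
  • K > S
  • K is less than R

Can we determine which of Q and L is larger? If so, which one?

Chaining the given relations: L < U < N < K < T < R < Q.
So Q is larger.

Q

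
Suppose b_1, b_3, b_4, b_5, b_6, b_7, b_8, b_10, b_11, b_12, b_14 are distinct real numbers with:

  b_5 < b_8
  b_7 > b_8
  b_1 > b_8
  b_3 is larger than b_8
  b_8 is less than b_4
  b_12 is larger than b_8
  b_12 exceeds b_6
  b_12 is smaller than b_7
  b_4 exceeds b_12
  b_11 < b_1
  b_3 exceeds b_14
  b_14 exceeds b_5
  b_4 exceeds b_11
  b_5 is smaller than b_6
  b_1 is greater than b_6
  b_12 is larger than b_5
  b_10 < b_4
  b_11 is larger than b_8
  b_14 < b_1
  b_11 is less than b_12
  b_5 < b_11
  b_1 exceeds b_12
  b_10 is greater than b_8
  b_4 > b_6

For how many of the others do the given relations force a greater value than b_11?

Directly above b_11: b_12, b_1, b_4.
One step further: b_7 (4 so far).
No other element is forced above b_11 by the given relations, so the count is 4.

4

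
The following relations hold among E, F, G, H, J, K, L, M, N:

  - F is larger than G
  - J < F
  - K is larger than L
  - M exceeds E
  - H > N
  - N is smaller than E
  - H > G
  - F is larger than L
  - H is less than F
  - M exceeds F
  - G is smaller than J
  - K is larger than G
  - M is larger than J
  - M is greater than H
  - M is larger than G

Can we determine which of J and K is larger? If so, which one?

Following every chain through J: above J we get F, M; below J we get G.
K is not reached, and no chain runs the other way from K to J.
So the given relations leave the order of J and K undetermined.

undetermined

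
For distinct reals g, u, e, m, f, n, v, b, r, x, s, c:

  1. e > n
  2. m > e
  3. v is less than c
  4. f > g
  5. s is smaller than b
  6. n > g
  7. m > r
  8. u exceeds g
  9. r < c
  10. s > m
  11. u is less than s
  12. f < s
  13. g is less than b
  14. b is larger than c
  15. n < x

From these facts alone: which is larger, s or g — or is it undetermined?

s

The relevant relations are g < n; n < e; e < m; m < s.
Together: g < n < e < m < s.
So s is larger.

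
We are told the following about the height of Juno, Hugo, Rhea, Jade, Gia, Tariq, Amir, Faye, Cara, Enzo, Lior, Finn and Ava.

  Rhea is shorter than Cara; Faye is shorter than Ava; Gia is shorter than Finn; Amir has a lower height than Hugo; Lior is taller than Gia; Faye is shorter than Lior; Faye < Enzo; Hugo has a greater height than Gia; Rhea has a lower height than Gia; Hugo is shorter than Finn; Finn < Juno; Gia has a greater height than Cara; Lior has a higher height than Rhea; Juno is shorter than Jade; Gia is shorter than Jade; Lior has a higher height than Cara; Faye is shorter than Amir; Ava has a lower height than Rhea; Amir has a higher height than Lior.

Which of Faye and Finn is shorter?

Link the given pairs in sequence: Faye < Ava; Ava < Rhea; Rhea < Cara; Cara < Gia; Gia < Lior; Lior < Amir; Amir < Hugo; Hugo < Finn.
Chaining these gives Faye < Ava < Rhea < Cara < Gia < Lior < Amir < Hugo < Finn.
So Faye < Finn; Faye is the shorter of the two.

Faye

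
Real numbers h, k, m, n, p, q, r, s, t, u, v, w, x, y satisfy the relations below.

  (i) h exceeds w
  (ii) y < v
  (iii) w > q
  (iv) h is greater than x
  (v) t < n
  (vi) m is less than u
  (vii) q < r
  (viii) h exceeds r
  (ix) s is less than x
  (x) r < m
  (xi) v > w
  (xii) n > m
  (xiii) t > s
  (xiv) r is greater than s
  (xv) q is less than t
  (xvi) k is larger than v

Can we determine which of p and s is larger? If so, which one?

Following every chain through s: above s we get x, r, m, u, h, t, n.
p is not reached, and no chain runs the other way from p to s.
So the given relations leave the order of s and p undetermined.

undetermined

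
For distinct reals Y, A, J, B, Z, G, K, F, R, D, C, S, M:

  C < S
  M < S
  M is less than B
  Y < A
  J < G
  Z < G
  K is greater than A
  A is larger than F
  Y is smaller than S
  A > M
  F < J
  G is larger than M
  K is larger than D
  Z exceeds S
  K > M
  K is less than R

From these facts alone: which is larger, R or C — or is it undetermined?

Following every chain through C: above C we get S, Z, G.
R is not reached, and no chain runs the other way from R to C.
So the given relations leave the order of C and R undetermined.

undetermined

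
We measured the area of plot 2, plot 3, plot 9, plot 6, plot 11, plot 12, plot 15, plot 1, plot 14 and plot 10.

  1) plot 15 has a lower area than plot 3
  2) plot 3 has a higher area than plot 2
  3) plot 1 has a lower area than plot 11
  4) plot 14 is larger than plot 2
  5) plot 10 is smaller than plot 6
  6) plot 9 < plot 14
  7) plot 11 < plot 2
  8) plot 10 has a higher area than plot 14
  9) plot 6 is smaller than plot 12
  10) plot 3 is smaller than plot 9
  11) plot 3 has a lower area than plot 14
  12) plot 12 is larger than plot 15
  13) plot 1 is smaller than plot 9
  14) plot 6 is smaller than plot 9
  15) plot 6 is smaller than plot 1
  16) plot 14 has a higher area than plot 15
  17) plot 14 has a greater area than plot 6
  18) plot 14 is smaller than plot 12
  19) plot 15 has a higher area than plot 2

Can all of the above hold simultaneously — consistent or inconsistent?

inconsistent

Chaining the given relations yields plot 10 < plot 6 < plot 1 < plot 11 < plot 2 < plot 15 < plot 3 < plot 9 < plot 14, so plot 10 < plot 14. But one relation states plot 14 < plot 10. These cannot both hold.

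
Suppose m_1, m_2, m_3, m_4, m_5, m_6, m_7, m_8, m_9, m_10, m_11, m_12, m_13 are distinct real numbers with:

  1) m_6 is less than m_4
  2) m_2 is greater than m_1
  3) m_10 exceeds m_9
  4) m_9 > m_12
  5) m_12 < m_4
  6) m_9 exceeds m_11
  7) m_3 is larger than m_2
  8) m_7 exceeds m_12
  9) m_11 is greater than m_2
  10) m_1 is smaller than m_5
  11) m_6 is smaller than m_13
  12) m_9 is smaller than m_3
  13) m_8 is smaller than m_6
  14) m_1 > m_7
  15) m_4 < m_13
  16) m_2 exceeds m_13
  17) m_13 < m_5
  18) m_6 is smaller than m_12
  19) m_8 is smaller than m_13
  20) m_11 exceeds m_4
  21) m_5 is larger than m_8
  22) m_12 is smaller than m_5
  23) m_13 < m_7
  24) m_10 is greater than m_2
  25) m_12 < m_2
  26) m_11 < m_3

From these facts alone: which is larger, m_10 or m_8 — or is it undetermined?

m_10

m_8 < m_6 < m_12 < m_4 < m_13 < m_7 < m_1 < m_2 < m_11 < m_9 < m_10, by transitivity through m_6, m_12, m_4, m_13, m_7, m_1, m_2, m_11, m_9.
So m_10 is larger.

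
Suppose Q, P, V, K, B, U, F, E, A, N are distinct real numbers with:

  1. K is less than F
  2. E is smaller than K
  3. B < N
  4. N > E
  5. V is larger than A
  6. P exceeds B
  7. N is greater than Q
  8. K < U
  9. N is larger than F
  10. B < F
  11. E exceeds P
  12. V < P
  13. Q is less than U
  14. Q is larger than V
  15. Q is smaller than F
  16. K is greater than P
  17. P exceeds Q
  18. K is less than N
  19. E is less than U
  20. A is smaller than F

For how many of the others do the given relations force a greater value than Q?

The elements the relations force above Q are P, E, K, F, N, U — no chain reaches any other.
That is 6.

6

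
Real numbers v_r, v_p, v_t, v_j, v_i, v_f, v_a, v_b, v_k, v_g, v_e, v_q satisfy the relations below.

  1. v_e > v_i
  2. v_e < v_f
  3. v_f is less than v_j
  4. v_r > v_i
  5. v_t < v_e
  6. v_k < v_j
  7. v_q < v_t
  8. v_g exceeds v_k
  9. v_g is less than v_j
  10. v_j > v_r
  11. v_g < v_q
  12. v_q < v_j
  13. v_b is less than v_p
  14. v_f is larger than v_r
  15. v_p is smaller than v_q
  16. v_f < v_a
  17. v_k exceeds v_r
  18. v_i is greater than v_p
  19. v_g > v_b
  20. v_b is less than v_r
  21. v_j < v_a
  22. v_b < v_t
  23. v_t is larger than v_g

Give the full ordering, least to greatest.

v_b < v_p < v_i < v_r < v_k < v_g < v_q < v_t < v_e < v_f < v_j < v_a

Nothing is placed below v_b, so it is least; from there v_b < v_p; v_p < v_i; v_i < v_r; v_r < v_k; v_k < v_g; v_g < v_q; v_q < v_t; v_t < v_e; v_e < v_f; v_f < v_j; v_j < v_a, each given directly.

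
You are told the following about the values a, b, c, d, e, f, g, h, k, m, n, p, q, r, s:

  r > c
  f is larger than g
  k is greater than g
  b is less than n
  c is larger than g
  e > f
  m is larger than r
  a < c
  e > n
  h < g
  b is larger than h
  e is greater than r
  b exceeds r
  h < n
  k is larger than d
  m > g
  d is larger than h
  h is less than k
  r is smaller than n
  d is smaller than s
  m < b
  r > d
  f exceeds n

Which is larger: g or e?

e

The relevant relations are g < c; c < r; r < m; m < b; b < n; n < f; f < e.
Chaining these gives g < c < r < m < b < n < f < e.
So g < e; e is the larger of the two.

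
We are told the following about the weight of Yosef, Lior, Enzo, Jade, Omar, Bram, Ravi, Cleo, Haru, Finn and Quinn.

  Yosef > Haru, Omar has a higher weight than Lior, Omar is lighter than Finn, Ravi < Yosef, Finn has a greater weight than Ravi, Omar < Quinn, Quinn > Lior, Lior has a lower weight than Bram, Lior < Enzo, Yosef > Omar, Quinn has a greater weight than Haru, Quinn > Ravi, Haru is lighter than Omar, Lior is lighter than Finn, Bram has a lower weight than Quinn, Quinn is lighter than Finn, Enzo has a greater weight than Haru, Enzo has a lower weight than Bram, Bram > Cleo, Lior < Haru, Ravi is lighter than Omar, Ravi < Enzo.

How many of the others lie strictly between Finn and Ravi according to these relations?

4

The relations place Ravi below Finn. An element lies strictly between them when it is forced above Ravi and also forced below Finn.
Above Ravi: {Omar, Enzo, Bram, Quinn, Yosef}. Below Finn: {Lior, Cleo, Haru, Omar, Enzo, Bram, Quinn}.
Intersection: {Omar, Enzo, Bram, Quinn} — 4.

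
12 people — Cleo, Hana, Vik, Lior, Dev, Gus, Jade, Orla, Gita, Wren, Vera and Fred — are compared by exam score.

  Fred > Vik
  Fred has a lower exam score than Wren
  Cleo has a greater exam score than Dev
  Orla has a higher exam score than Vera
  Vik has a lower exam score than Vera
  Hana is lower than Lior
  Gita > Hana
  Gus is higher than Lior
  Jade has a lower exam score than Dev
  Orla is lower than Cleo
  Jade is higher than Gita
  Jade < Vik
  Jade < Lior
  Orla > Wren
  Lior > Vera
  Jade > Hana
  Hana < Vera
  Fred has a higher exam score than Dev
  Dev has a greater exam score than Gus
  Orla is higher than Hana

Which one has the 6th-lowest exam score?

Piecing the relations together gives one ordering: Hana < Gita < Jade < Vik < Vera < Lior < Gus < Dev < Fred < Wren < Orla < Cleo.
Counting 6 from the smallest end gives Lior.

Lior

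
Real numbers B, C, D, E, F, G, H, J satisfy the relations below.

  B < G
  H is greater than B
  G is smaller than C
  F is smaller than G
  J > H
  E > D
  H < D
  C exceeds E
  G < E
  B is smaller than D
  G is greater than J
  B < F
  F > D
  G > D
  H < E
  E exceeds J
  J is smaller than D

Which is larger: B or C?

Following the relations from B: B < H < J < D < F < G < E < C.
So B < C; C is the larger of the two.

C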